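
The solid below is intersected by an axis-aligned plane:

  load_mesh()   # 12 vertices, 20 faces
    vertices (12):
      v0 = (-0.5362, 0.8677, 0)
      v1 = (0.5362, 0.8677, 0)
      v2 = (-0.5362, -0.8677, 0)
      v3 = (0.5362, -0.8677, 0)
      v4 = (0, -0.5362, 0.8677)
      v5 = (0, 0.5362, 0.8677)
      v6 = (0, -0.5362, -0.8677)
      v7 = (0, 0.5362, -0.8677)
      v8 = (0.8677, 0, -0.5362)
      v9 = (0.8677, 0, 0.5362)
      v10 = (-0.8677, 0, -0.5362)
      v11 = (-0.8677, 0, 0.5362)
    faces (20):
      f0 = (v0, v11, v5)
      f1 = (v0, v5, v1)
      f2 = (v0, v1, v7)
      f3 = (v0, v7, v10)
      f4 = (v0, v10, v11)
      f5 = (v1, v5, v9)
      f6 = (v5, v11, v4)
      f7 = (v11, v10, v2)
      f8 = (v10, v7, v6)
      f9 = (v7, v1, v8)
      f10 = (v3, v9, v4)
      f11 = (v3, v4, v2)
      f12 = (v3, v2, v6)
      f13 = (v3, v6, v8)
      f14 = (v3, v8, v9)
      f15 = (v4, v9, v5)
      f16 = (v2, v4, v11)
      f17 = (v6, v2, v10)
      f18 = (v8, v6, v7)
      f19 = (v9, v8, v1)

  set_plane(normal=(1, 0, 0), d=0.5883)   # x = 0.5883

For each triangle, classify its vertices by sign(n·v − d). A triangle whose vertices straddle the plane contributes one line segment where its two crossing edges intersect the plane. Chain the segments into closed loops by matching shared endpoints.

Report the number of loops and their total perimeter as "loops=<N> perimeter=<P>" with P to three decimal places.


loops=1 perimeter=4.188

Straddling triangles (8 of 20):
  (v1,v5,v9) [--+] → (0.5883, 0.172657, 0.642943)–(0.5883, 0.731328, 0.0842716)  len=0.7901
  (v7,v1,v8) [--+] → (0.5883, 0.731328, -0.0842716)–(0.5883, 0.172657, -0.642943)  len=0.7901
  (v3,v9,v4) [-+-] → (0.5883, -0.731328, 0.0842716)–(0.5883, -0.172657, 0.642943)  len=0.7901
  (v3,v6,v8) [--+] → (0.5883, -0.172657, -0.642943)–(0.5883, -0.731328, -0.0842716)  len=0.7901
  (v3,v8,v9) [-++] → (0.5883, -0.731328, -0.0842716)–(0.5883, -0.731328, 0.0842716)  len=0.1685
  (v4,v9,v5) [-+-] → (0.5883, -0.172657, 0.642943)–(0.5883, 0.172657, 0.642943)  len=0.3453
  (v8,v6,v7) [+--] → (0.5883, -0.172657, -0.642943)–(0.5883, 0.172657, -0.642943)  len=0.3453
  (v9,v8,v1) [++-] → (0.5883, 0.731328, -0.0842716)–(0.5883, 0.731328, 0.0842716)  len=0.1685

Chained into 1 loop(s):
  loop 1: 8 segments, perimeter = 4.1880
Total perimeter = 4.188


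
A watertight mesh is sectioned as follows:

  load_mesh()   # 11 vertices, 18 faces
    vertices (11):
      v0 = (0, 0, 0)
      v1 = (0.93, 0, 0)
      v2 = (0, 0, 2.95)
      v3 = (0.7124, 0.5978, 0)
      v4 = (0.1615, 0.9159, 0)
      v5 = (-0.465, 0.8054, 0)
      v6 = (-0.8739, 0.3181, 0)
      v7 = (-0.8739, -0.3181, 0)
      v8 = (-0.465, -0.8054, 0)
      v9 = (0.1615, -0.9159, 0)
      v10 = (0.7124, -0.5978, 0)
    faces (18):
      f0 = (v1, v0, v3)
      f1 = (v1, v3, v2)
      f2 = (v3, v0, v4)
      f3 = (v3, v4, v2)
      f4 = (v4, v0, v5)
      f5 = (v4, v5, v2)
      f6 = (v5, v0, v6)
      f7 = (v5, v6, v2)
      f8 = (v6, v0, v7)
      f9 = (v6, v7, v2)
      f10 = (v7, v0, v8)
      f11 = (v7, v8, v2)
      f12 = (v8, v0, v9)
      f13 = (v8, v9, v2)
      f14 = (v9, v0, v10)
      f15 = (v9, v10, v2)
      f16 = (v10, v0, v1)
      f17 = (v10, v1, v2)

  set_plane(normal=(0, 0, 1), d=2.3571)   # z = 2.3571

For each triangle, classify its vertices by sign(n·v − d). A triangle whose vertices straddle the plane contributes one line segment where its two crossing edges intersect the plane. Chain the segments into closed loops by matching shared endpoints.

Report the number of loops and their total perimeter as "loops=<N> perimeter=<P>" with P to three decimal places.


loops=1 perimeter=1.151

Straddling triangles (9 of 18):
  (v1,v3,v2) [--+] → (0.14318, 0.120148, 2.3571)–(0.186914, 0, 2.3571)  len=0.1279
  (v3,v4,v2) [--+] → (0.0324588, 0.18408, 2.3571)–(0.14318, 0.120148, 2.3571)  len=0.1279
  (v4,v5,v2) [--+] → (-0.0934571, 0.161872, 2.3571)–(0.0324588, 0.18408, 2.3571)  len=0.1279
  (v5,v6,v2) [--+] → (-0.175639, 0.0639327, 2.3571)–(-0.0934571, 0.161872, 2.3571)  len=0.1279
  (v6,v7,v2) [--+] → (-0.175639, -0.0639327, 2.3571)–(-0.175639, 0.0639327, 2.3571)  len=0.1279
  (v7,v8,v2) [--+] → (-0.0934571, -0.161872, 2.3571)–(-0.175639, -0.0639327, 2.3571)  len=0.1279
  (v8,v9,v2) [--+] → (0.0324588, -0.18408, 2.3571)–(-0.0934571, -0.161872, 2.3571)  len=0.1279
  (v9,v10,v2) [--+] → (0.14318, -0.120148, 2.3571)–(0.0324588, -0.18408, 2.3571)  len=0.1279
  (v10,v1,v2) [--+] → (0.186914, 0, 2.3571)–(0.14318, -0.120148, 2.3571)  len=0.1279

Chained into 1 loop(s):
  loop 1: 9 segments, perimeter = 1.1507
Total perimeter = 1.151


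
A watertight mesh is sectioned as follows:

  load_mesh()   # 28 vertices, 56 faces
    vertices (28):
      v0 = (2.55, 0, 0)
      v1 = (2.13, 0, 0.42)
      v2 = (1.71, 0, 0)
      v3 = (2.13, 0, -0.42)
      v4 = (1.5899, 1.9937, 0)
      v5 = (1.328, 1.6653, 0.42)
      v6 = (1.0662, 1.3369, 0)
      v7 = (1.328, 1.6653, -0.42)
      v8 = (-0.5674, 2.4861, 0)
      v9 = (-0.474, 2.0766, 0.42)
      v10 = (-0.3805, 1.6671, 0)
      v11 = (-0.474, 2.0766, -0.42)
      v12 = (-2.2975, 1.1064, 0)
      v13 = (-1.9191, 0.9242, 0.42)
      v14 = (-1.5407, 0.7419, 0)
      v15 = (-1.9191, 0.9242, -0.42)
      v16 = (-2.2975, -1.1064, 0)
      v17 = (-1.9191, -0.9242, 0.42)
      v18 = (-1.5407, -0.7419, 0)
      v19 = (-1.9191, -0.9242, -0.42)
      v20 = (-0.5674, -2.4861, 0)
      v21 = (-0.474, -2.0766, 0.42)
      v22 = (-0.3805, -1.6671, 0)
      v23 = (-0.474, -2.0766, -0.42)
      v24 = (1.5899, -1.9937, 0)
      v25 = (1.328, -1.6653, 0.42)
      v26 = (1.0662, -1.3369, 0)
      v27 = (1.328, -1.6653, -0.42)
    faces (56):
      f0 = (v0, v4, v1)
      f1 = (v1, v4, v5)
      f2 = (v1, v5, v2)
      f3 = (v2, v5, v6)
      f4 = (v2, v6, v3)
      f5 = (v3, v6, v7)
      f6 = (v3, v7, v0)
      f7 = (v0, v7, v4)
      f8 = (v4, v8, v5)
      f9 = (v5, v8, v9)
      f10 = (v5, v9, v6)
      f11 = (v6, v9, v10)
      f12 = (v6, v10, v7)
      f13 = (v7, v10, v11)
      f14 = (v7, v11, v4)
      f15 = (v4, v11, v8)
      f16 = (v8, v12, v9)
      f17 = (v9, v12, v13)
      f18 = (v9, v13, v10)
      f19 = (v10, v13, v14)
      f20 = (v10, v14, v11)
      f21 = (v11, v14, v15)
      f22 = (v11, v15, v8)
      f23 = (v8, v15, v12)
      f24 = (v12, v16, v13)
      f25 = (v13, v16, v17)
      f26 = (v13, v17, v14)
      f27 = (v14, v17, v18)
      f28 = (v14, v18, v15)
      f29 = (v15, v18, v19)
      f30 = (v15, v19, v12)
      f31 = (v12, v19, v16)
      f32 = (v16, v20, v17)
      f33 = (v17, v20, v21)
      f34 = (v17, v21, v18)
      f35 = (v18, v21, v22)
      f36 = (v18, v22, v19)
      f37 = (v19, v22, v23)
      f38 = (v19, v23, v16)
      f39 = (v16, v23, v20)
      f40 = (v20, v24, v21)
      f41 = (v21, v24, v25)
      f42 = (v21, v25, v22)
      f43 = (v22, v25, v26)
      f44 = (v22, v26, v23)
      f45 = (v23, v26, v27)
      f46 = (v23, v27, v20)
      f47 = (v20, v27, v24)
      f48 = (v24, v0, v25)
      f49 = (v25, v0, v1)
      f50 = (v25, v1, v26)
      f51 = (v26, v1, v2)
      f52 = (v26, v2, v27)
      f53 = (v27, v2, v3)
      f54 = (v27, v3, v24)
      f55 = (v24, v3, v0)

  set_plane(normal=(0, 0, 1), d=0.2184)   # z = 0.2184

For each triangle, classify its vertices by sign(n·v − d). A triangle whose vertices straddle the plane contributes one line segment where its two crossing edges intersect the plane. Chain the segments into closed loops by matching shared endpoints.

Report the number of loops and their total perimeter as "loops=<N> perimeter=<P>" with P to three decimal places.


Straddling triangles (28 of 56):
  (v0,v4,v1) [--+] → (1.87075, 0.956976, 0.2184)–(2.3316, 0, 0.2184)  len=1.0622
  (v1,v4,v5) [+-+] → (1.87075, 0.956976, 0.2184)–(1.45371, 1.82293, 0.2184)  len=0.9611
  (v1,v5,v2) [++-] → (1.51136, 0.865956, 0.2184)–(1.9284, 0, 0.2184)  len=0.9611
  (v2,v5,v6) [-+-] → (1.51136, 0.865956, 0.2184)–(1.20234, 1.50767, 0.2184)  len=0.7122
  (v4,v8,v5) [--+] → (0.418208, 2.05928, 0.2184)–(1.45371, 1.82293, 0.2184)  len=1.0621
  (v5,v8,v9) [+-+] → (0.418208, 2.05928, 0.2184)–(-0.518832, 2.27316, 0.2184)  len=0.9611
  (v5,v9,v6) [++-] → (0.265296, 1.72154, 0.2184)–(1.20234, 1.50767, 0.2184)  len=0.9611
  (v6,v9,v10) [-+-] → (0.265296, 1.72154, 0.2184)–(-0.42912, 1.88004, 0.2184)  len=0.7123
  (v8,v12,v9) [--+] → (-1.34928, 1.6109, 0.2184)–(-0.518832, 2.27316, 0.2184)  len=1.0622
  (v9,v12,v13) [+-+] → (-1.34928, 1.6109, 0.2184)–(-2.10073, 1.01166, 0.2184)  len=0.9611
  (v9,v13,v10) [++-] → (-1.18057, 1.28079, 0.2184)–(-0.42912, 1.88004, 0.2184)  len=0.9611
  (v10,v13,v14) [-+-] → (-1.18057, 1.28079, 0.2184)–(-1.73747, 0.836696, 0.2184)  len=0.7123
  (v12,v16,v13) [--+] → (-2.10073, -0.050488, 0.2184)–(-2.10073, 1.01166, 0.2184)  len=1.0621
  (v13,v16,v17) [+-+] → (-2.10073, -0.050488, 0.2184)–(-2.10073, -1.01166, 0.2184)  len=0.9612
  (v13,v17,v14) [++-] → (-1.73747, -0.124472, 0.2184)–(-1.73747, 0.836696, 0.2184)  len=0.9612
  (v14,v17,v18) [-+-] → (-1.73747, -0.124472, 0.2184)–(-1.73747, -0.836696, 0.2184)  len=0.7122
  (v16,v20,v17) [--+] → (-1.27028, -1.67391, 0.2184)–(-2.10073, -1.01166, 0.2184)  len=1.0622
  (v17,v20,v21) [+-+] → (-1.27028, -1.67391, 0.2184)–(-0.518832, -2.27316, 0.2184)  len=0.9611
  (v17,v21,v18) [++-] → (-0.986016, -1.43594, 0.2184)–(-1.73747, -0.836696, 0.2184)  len=0.9611
  (v18,v21,v22) [-+-] → (-0.986016, -1.43594, 0.2184)–(-0.42912, -1.88004, 0.2184)  len=0.7123
  (v20,v24,v21) [--+] → (0.516672, -2.03681, 0.2184)–(-0.518832, -2.27316, 0.2184)  len=1.0621
  (v21,v24,v25) [+-+] → (0.516672, -2.03681, 0.2184)–(1.45371, -1.82293, 0.2184)  len=0.9611
  (v21,v25,v22) [++-] → (0.50792, -1.66616, 0.2184)–(-0.42912, -1.88004, 0.2184)  len=0.9611
  (v22,v25,v26) [-+-] → (0.50792, -1.66616, 0.2184)–(1.20234, -1.50767, 0.2184)  len=0.7123
  (v24,v0,v25) [--+] → (1.91456, -0.865956, 0.2184)–(1.45371, -1.82293, 0.2184)  len=1.0622
  (v25,v0,v1) [+-+] → (1.91456, -0.865956, 0.2184)–(2.3316, 0, 0.2184)  len=0.9611
  (v25,v1,v26) [++-] → (1.61938, -0.641712, 0.2184)–(1.20234, -1.50767, 0.2184)  len=0.9611
  (v26,v1,v2) [-+-] → (1.61938, -0.641712, 0.2184)–(1.9284, 0, 0.2184)  len=0.7122

Chained into 2 loop(s):
  loop 1: 14 segments, perimeter = 14.1631
  loop 2: 14 segments, perimeter = 11.7138
Total perimeter = 25.877

loops=2 perimeter=25.877


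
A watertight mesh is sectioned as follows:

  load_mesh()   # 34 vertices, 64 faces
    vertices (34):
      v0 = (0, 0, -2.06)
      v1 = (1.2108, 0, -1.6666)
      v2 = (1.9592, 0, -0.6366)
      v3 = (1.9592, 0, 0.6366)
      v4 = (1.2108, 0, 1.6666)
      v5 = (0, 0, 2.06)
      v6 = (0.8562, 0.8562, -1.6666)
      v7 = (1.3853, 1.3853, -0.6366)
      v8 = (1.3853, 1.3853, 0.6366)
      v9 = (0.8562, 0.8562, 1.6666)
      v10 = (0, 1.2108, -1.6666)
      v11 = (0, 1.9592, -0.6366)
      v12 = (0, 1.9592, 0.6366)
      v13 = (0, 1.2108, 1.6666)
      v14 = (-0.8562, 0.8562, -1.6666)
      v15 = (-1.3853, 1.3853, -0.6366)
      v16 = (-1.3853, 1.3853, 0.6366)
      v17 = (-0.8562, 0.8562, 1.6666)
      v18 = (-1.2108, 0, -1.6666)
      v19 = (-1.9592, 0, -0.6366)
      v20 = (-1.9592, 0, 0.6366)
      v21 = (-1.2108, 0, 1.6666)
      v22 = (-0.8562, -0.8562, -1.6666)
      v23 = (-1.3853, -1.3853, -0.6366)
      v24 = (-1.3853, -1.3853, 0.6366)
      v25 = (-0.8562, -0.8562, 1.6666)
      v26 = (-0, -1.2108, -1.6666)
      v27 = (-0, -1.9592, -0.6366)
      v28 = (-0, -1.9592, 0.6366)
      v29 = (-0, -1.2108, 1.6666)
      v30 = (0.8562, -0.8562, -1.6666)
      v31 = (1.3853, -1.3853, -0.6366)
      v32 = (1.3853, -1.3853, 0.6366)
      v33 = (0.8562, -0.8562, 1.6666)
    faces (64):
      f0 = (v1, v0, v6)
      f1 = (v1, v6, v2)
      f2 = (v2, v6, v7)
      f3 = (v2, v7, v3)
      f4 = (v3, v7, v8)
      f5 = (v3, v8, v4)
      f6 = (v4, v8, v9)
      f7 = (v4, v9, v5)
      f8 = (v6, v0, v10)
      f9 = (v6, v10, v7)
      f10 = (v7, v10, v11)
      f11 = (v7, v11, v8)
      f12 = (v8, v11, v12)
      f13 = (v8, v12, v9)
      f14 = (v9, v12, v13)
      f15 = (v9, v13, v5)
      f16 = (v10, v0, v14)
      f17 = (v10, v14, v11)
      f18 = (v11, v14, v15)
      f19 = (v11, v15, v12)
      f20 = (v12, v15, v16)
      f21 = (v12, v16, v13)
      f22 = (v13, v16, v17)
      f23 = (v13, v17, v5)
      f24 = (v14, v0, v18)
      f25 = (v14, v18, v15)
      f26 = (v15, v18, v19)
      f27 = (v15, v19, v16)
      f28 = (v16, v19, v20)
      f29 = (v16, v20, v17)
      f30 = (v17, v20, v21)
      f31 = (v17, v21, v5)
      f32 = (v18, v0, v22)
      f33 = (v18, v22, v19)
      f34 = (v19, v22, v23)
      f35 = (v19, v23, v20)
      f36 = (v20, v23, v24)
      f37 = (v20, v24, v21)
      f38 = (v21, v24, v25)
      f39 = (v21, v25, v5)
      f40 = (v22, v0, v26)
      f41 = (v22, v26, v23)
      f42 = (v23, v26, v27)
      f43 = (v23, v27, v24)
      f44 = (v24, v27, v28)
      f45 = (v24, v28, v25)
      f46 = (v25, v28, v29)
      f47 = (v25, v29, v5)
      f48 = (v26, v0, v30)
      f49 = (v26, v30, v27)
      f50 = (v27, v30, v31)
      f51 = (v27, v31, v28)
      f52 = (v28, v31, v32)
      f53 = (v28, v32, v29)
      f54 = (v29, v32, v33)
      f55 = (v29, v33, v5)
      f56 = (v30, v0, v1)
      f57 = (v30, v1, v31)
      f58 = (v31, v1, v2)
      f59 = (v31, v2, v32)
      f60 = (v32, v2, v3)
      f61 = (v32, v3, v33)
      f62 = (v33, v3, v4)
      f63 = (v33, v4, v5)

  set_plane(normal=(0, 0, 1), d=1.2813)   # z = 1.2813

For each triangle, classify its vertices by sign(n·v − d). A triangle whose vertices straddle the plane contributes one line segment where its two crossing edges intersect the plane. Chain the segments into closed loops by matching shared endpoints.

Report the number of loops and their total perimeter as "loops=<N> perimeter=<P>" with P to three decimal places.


Straddling triangles (16 of 64):
  (v3,v8,v4) [--+] → (1.27608, 0.51821, 1.2813)–(1.49076, 0, 1.2813)  len=0.5609
  (v4,v8,v9) [+-+] → (1.27608, 0.51821, 1.2813)–(1.05412, 1.05412, 1.2813)  len=0.5801
  (v8,v12,v9) [--+] → (0.535915, 1.26881, 1.2813)–(1.05412, 1.05412, 1.2813)  len=0.5609
  (v9,v12,v13) [+-+] → (0.535915, 1.26881, 1.2813)–(0, 1.49076, 1.2813)  len=0.5801
  (v12,v16,v13) [--+] → (-0.51821, 1.27608, 1.2813)–(0, 1.49076, 1.2813)  len=0.5609
  (v13,v16,v17) [+-+] → (-0.51821, 1.27608, 1.2813)–(-1.05412, 1.05412, 1.2813)  len=0.5801
  (v16,v20,v17) [--+] → (-1.26881, 0.535915, 1.2813)–(-1.05412, 1.05412, 1.2813)  len=0.5609
  (v17,v20,v21) [+-+] → (-1.26881, 0.535915, 1.2813)–(-1.49076, 0, 1.2813)  len=0.5801
  (v20,v24,v21) [--+] → (-1.27608, -0.51821, 1.2813)–(-1.49076, 0, 1.2813)  len=0.5609
  (v21,v24,v25) [+-+] → (-1.27608, -0.51821, 1.2813)–(-1.05412, -1.05412, 1.2813)  len=0.5801
  (v24,v28,v25) [--+] → (-0.535915, -1.26881, 1.2813)–(-1.05412, -1.05412, 1.2813)  len=0.5609
  (v25,v28,v29) [+-+] → (-0.535915, -1.26881, 1.2813)–(0, -1.49076, 1.2813)  len=0.5801
  (v28,v32,v29) [--+] → (0.51821, -1.27608, 1.2813)–(0, -1.49076, 1.2813)  len=0.5609
  (v29,v32,v33) [+-+] → (0.51821, -1.27608, 1.2813)–(1.05412, -1.05412, 1.2813)  len=0.5801
  (v32,v3,v33) [--+] → (1.26881, -0.535915, 1.2813)–(1.05412, -1.05412, 1.2813)  len=0.5609
  (v33,v3,v4) [+-+] → (1.26881, -0.535915, 1.2813)–(1.49076, 0, 1.2813)  len=0.5801

Chained into 1 loop(s):
  loop 1: 16 segments, perimeter = 9.1278
Total perimeter = 9.128

loops=1 perimeter=9.128


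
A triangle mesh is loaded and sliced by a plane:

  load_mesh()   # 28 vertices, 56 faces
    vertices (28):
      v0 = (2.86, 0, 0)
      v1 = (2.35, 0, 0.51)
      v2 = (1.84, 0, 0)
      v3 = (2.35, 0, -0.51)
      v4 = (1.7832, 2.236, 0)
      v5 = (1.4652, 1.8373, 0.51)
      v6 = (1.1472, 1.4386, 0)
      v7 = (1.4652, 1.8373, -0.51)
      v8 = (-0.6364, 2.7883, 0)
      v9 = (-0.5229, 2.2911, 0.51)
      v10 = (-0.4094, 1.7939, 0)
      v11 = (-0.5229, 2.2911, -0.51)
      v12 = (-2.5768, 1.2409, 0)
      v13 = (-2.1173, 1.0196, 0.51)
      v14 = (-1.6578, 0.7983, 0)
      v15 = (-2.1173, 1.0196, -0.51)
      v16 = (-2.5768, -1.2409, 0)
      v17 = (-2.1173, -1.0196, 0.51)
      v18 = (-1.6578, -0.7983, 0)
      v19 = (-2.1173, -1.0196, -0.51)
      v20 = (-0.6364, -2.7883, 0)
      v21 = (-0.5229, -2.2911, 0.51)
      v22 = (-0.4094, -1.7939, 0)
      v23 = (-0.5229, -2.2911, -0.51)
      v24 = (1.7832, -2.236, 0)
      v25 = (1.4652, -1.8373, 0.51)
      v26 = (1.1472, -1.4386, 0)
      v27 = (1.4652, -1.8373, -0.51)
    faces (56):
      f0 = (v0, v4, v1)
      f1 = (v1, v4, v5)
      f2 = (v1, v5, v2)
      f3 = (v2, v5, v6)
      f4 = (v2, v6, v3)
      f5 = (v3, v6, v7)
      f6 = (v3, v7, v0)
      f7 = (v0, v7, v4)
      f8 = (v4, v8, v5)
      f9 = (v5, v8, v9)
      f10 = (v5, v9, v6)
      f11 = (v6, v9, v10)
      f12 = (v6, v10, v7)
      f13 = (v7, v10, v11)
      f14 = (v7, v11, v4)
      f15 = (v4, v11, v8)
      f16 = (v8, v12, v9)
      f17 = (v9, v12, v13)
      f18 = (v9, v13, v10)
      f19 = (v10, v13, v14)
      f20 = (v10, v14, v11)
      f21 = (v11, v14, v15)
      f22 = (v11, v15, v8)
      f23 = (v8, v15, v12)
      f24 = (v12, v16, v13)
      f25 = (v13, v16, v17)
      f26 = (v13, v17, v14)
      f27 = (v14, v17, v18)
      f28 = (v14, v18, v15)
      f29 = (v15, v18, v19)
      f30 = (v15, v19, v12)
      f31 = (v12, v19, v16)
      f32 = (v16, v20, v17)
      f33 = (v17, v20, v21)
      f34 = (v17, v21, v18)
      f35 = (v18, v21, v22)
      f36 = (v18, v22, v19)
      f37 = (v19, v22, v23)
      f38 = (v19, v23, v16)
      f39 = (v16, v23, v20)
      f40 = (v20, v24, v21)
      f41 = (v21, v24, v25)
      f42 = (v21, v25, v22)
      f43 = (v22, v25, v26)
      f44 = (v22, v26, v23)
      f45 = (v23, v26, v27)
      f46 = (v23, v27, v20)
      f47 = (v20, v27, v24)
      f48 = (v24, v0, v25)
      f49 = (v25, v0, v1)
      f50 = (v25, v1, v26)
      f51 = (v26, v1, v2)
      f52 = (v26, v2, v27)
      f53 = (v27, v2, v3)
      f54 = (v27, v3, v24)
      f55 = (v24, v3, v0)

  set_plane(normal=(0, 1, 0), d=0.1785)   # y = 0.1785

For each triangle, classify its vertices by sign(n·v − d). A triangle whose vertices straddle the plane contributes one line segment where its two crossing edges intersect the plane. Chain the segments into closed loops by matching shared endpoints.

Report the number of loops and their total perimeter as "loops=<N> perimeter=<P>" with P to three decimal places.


Straddling triangles (16 of 56):
  (v0,v4,v1) [-+-] → (2.77404, 0.1785, 0)–(2.30475, 0.1785, 0.469287)  len=0.6637
  (v1,v4,v5) [-++] → (2.30475, 0.1785, 0.469287)–(2.26404, 0.1785, 0.51)  len=0.0576
  (v1,v5,v2) [-+-] → (2.26404, 0.1785, 0.51)–(1.80359, 0.1785, 0.0495483)  len=0.6512
  (v2,v5,v6) [-++] → (1.80359, 0.1785, 0.0495483)–(1.75404, 0.1785, 0)  len=0.0701
  (v2,v6,v3) [-+-] → (1.75404, 0.1785, 0)–(2.20076, 0.1785, -0.44672)  len=0.6318
  (v3,v6,v7) [-++] → (2.20076, 0.1785, -0.44672)–(2.26404, 0.1785, -0.51)  len=0.0895
  (v3,v7,v0) [-+-] → (2.26404, 0.1785, -0.51)–(2.72449, 0.1785, -0.0495483)  len=0.6512
  (v0,v7,v4) [-++] → (2.72449, 0.1785, -0.0495483)–(2.77404, 0.1785, 0)  len=0.0701
  (v12,v16,v13) [+-+] → (-2.5768, 0.1785, 0)–(-2.28827, 0.1785, 0.320236)  len=0.4310
  (v13,v16,v17) [+--] → (-2.28827, 0.1785, 0.320236)–(-2.1173, 0.1785, 0.51)  len=0.2554
  (v13,v17,v14) [+-+] → (-2.1173, 0.1785, 0.51)–(-1.81446, 0.1785, 0.173881)  len=0.4524
  (v14,v17,v18) [+--] → (-1.81446, 0.1785, 0.173881)–(-1.6578, 0.1785, 0)  len=0.2340
  (v14,v18,v15) [+-+] → (-1.6578, 0.1785, 0)–(-1.9047, 0.1785, -0.274035)  len=0.3689
  (v15,v18,v19) [+--] → (-1.9047, 0.1785, -0.274035)–(-2.1173, 0.1785, -0.51)  len=0.3176
  (v15,v19,v12) [+-+] → (-2.1173, 0.1785, -0.51)–(-2.36084, 0.1785, -0.239692)  len=0.3638
  (v12,v19,v16) [+--] → (-2.36084, 0.1785, -0.239692)–(-2.5768, 0.1785, 0)  len=0.3226

Chained into 2 loop(s):
  loop 1: 8 segments, perimeter = 2.8850
  loop 2: 8 segments, perimeter = 2.7459
Total perimeter = 5.631

loops=2 perimeter=5.631


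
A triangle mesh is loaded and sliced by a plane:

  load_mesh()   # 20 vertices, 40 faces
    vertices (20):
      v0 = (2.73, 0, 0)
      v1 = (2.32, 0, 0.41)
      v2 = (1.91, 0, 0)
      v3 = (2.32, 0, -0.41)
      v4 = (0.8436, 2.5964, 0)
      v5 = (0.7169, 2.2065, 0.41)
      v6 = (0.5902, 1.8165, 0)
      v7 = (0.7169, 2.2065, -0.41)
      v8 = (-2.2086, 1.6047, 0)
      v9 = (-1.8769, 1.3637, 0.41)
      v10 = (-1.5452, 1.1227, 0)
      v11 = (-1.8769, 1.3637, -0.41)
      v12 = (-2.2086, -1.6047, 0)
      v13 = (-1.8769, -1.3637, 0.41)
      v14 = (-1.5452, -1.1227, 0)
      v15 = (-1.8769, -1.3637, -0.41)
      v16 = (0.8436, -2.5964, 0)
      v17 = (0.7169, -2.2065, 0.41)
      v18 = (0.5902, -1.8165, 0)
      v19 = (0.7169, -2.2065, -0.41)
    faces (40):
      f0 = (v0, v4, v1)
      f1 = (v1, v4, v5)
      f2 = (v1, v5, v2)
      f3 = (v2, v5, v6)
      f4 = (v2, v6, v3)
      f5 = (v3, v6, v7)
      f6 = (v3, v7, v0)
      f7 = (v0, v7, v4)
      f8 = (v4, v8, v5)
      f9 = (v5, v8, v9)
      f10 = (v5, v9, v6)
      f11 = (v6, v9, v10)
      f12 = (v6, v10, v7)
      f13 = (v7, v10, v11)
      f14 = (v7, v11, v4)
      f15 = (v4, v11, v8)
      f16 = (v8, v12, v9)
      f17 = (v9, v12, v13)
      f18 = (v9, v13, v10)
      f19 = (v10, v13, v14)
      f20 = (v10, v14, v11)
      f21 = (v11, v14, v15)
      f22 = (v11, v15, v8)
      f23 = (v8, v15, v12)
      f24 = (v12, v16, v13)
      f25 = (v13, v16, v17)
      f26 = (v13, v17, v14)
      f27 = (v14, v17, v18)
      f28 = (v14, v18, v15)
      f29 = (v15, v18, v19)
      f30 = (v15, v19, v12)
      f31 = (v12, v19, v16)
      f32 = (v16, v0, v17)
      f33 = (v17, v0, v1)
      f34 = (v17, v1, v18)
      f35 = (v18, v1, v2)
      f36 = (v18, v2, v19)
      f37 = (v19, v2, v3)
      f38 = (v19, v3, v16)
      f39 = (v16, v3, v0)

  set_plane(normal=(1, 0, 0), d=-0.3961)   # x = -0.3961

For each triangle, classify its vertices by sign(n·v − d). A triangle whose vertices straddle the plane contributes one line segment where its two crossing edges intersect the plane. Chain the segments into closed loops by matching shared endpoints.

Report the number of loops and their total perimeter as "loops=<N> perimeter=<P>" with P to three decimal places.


Straddling triangles (16 of 40):
  (v4,v8,v5) [+-+] → (-0.3961, 2.19361, 0)–(-0.3961, 1.97755, 0.254016)  len=0.3335
  (v5,v8,v9) [+--] → (-0.3961, 1.97755, 0.254016)–(-0.3961, 1.84485, 0.41)  len=0.2048
  (v5,v9,v6) [+-+] → (-0.3961, 1.84485, 0.41)–(-0.3961, 1.63548, 0.16391)  len=0.3231
  (v6,v9,v10) [+--] → (-0.3961, 1.63548, 0.16391)–(-0.3961, 1.49605, 0)  len=0.2152
  (v6,v10,v7) [+-+] → (-0.3961, 1.49605, 0)–(-0.3961, 1.67325, -0.208272)  len=0.2735
  (v7,v10,v11) [+--] → (-0.3961, 1.67325, -0.208272)–(-0.3961, 1.84485, -0.41)  len=0.2648
  (v7,v11,v4) [+-+] → (-0.3961, 1.84485, -0.41)–(-0.3961, 2.03467, -0.186832)  len=0.2930
  (v4,v11,v8) [+--] → (-0.3961, 2.03467, -0.186832)–(-0.3961, 2.19361, 0)  len=0.2453
  (v12,v16,v13) [-+-] → (-0.3961, -2.19361, 0)–(-0.3961, -2.03467, 0.186832)  len=0.2453
  (v13,v16,v17) [-++] → (-0.3961, -2.03467, 0.186832)–(-0.3961, -1.84485, 0.41)  len=0.2930
  (v13,v17,v14) [-+-] → (-0.3961, -1.84485, 0.41)–(-0.3961, -1.67325, 0.208272)  len=0.2648
  (v14,v17,v18) [-++] → (-0.3961, -1.67325, 0.208272)–(-0.3961, -1.49605, 0)  len=0.2735
  (v14,v18,v15) [-+-] → (-0.3961, -1.49605, 0)–(-0.3961, -1.63548, -0.16391)  len=0.2152
  (v15,v18,v19) [-++] → (-0.3961, -1.63548, -0.16391)–(-0.3961, -1.84485, -0.41)  len=0.3231
  (v15,v19,v12) [-+-] → (-0.3961, -1.84485, -0.41)–(-0.3961, -1.97755, -0.254016)  len=0.2048
  (v12,v19,v16) [-++] → (-0.3961, -1.97755, -0.254016)–(-0.3961, -2.19361, 0)  len=0.3335

Chained into 2 loop(s):
  loop 1: 8 segments, perimeter = 2.1531
  loop 2: 8 segments, perimeter = 2.1531
Total perimeter = 4.306

loops=2 perimeter=4.306


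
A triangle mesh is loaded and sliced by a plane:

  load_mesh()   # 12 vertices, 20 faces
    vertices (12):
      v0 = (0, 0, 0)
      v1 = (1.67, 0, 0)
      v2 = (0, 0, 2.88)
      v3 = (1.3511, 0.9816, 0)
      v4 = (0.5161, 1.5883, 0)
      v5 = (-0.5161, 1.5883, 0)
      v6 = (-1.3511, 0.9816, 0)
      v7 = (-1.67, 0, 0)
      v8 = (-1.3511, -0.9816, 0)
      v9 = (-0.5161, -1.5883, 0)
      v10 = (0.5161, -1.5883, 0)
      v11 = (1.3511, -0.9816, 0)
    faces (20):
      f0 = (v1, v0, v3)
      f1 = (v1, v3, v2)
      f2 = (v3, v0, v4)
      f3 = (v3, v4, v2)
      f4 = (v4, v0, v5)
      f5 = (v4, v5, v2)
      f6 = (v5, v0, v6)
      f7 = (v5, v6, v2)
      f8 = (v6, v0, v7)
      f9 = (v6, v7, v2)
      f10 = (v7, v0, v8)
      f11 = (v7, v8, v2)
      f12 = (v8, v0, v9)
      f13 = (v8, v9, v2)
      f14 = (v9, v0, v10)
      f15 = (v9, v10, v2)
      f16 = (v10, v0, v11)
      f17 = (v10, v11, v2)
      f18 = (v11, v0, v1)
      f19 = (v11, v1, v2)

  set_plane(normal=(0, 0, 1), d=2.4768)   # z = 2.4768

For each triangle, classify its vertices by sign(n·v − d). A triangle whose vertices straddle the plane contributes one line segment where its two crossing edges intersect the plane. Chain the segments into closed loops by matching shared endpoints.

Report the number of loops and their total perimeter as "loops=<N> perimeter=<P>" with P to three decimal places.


Straddling triangles (10 of 20):
  (v1,v3,v2) [--+] → (0.189154, 0.137424, 2.4768)–(0.2338, 0, 2.4768)  len=0.1445
  (v3,v4,v2) [--+] → (0.072254, 0.222362, 2.4768)–(0.189154, 0.137424, 2.4768)  len=0.1445
  (v4,v5,v2) [--+] → (-0.072254, 0.222362, 2.4768)–(0.072254, 0.222362, 2.4768)  len=0.1445
  (v5,v6,v2) [--+] → (-0.189154, 0.137424, 2.4768)–(-0.072254, 0.222362, 2.4768)  len=0.1445
  (v6,v7,v2) [--+] → (-0.2338, 0, 2.4768)–(-0.189154, 0.137424, 2.4768)  len=0.1445
  (v7,v8,v2) [--+] → (-0.189154, -0.137424, 2.4768)–(-0.2338, 0, 2.4768)  len=0.1445
  (v8,v9,v2) [--+] → (-0.072254, -0.222362, 2.4768)–(-0.189154, -0.137424, 2.4768)  len=0.1445
  (v9,v10,v2) [--+] → (0.072254, -0.222362, 2.4768)–(-0.072254, -0.222362, 2.4768)  len=0.1445
  (v10,v11,v2) [--+] → (0.189154, -0.137424, 2.4768)–(0.072254, -0.222362, 2.4768)  len=0.1445
  (v11,v1,v2) [--+] → (0.2338, 0, 2.4768)–(0.189154, -0.137424, 2.4768)  len=0.1445

Chained into 1 loop(s):
  loop 1: 10 segments, perimeter = 1.4450
Total perimeter = 1.445

loops=1 perimeter=1.445


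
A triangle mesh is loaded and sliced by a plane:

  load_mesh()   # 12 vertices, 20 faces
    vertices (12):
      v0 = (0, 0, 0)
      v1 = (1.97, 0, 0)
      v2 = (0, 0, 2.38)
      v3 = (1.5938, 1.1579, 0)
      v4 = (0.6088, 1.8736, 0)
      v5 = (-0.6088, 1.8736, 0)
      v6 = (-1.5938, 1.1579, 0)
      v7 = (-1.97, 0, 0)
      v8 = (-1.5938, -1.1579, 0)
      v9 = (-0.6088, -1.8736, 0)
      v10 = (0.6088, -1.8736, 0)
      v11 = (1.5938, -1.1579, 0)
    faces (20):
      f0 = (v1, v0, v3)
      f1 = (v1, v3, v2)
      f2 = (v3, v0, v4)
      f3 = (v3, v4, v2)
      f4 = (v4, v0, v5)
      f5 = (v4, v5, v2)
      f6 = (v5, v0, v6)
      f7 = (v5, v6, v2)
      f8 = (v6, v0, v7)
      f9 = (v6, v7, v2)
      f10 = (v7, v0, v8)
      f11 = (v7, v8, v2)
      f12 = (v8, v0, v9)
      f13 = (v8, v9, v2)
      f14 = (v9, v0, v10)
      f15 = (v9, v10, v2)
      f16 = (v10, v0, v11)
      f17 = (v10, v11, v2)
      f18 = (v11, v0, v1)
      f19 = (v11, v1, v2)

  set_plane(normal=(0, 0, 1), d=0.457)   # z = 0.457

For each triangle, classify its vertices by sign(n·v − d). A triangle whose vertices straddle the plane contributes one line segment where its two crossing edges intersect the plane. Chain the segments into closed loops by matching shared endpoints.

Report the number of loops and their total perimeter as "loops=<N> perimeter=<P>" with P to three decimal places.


loops=1 perimeter=9.837

Straddling triangles (10 of 20):
  (v1,v3,v2) [--+] → (1.28776, 0.935564, 0.457)–(1.59173, 0, 0.457)  len=0.9837
  (v3,v4,v2) [--+] → (0.4919, 1.51384, 0.457)–(1.28776, 0.935564, 0.457)  len=0.9838
  (v4,v5,v2) [--+] → (-0.4919, 1.51384, 0.457)–(0.4919, 1.51384, 0.457)  len=0.9838
  (v5,v6,v2) [--+] → (-1.28776, 0.935564, 0.457)–(-0.4919, 1.51384, 0.457)  len=0.9838
  (v6,v7,v2) [--+] → (-1.59173, 0, 0.457)–(-1.28776, 0.935564, 0.457)  len=0.9837
  (v7,v8,v2) [--+] → (-1.28776, -0.935564, 0.457)–(-1.59173, 0, 0.457)  len=0.9837
  (v8,v9,v2) [--+] → (-0.4919, -1.51384, 0.457)–(-1.28776, -0.935564, 0.457)  len=0.9838
  (v9,v10,v2) [--+] → (0.4919, -1.51384, 0.457)–(-0.4919, -1.51384, 0.457)  len=0.9838
  (v10,v11,v2) [--+] → (1.28776, -0.935564, 0.457)–(0.4919, -1.51384, 0.457)  len=0.9838
  (v11,v1,v2) [--+] → (1.59173, 0, 0.457)–(1.28776, -0.935564, 0.457)  len=0.9837

Chained into 1 loop(s):
  loop 1: 10 segments, perimeter = 9.8375
Total perimeter = 9.837


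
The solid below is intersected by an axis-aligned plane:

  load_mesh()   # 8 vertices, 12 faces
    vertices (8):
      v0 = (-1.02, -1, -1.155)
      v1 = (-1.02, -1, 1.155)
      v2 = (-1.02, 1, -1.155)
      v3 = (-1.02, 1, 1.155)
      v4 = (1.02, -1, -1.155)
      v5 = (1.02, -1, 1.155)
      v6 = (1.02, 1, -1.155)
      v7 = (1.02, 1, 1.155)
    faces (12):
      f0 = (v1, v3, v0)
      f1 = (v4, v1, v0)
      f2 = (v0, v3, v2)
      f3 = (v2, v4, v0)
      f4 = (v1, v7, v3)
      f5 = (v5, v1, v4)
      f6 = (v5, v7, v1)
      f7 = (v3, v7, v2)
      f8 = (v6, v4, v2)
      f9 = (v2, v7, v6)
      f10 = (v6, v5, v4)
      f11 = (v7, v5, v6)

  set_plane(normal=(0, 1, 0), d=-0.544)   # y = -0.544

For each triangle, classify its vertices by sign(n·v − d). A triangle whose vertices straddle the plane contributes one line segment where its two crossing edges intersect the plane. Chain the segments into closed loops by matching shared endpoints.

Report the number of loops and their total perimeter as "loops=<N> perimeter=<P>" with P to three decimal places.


loops=1 perimeter=8.700

Straddling triangles (8 of 12):
  (v1,v3,v0) [-+-] → (-1.02, -0.544, 1.155)–(-1.02, -0.544, -0.62832)  len=1.7833
  (v0,v3,v2) [-++] → (-1.02, -0.544, -0.62832)–(-1.02, -0.544, -1.155)  len=0.5267
  (v2,v4,v0) [+--] → (0.55488, -0.544, -1.155)–(-1.02, -0.544, -1.155)  len=1.5749
  (v1,v7,v3) [-++] → (-0.55488, -0.544, 1.155)–(-1.02, -0.544, 1.155)  len=0.4651
  (v5,v7,v1) [-+-] → (1.02, -0.544, 1.155)–(-0.55488, -0.544, 1.155)  len=1.5749
  (v6,v4,v2) [+-+] → (1.02, -0.544, -1.155)–(0.55488, -0.544, -1.155)  len=0.4651
  (v6,v5,v4) [+--] → (1.02, -0.544, 0.62832)–(1.02, -0.544, -1.155)  len=1.7833
  (v7,v5,v6) [+-+] → (1.02, -0.544, 1.155)–(1.02, -0.544, 0.62832)  len=0.5267

Chained into 1 loop(s):
  loop 1: 8 segments, perimeter = 8.7000
Total perimeter = 8.700


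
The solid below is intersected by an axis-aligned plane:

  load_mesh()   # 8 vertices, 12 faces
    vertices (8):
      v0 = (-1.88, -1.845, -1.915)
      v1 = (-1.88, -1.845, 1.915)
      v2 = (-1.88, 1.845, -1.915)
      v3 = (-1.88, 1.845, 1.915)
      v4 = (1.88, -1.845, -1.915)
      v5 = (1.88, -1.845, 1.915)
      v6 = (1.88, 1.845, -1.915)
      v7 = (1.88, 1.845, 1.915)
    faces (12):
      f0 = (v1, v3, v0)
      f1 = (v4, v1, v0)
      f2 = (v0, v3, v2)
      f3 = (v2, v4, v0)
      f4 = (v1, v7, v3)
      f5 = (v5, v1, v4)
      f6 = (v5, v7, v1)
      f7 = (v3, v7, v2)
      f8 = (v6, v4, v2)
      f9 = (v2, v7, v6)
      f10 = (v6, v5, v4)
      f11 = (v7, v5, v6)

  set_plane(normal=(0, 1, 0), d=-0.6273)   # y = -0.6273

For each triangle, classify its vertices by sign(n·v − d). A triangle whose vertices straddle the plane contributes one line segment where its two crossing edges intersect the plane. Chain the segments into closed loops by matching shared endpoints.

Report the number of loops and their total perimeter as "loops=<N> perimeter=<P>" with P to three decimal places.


Straddling triangles (8 of 12):
  (v1,v3,v0) [-+-] → (-1.88, -0.6273, 1.915)–(-1.88, -0.6273, -0.6511)  len=2.5661
  (v0,v3,v2) [-++] → (-1.88, -0.6273, -0.6511)–(-1.88, -0.6273, -1.915)  len=1.2639
  (v2,v4,v0) [+--] → (0.6392, -0.6273, -1.915)–(-1.88, -0.6273, -1.915)  len=2.5192
  (v1,v7,v3) [-++] → (-0.6392, -0.6273, 1.915)–(-1.88, -0.6273, 1.915)  len=1.2408
  (v5,v7,v1) [-+-] → (1.88, -0.6273, 1.915)–(-0.6392, -0.6273, 1.915)  len=2.5192
  (v6,v4,v2) [+-+] → (1.88, -0.6273, -1.915)–(0.6392, -0.6273, -1.915)  len=1.2408
  (v6,v5,v4) [+--] → (1.88, -0.6273, 0.6511)–(1.88, -0.6273, -1.915)  len=2.5661
  (v7,v5,v6) [+-+] → (1.88, -0.6273, 1.915)–(1.88, -0.6273, 0.6511)  len=1.2639

Chained into 1 loop(s):
  loop 1: 8 segments, perimeter = 15.1800
Total perimeter = 15.180

loops=1 perimeter=15.180


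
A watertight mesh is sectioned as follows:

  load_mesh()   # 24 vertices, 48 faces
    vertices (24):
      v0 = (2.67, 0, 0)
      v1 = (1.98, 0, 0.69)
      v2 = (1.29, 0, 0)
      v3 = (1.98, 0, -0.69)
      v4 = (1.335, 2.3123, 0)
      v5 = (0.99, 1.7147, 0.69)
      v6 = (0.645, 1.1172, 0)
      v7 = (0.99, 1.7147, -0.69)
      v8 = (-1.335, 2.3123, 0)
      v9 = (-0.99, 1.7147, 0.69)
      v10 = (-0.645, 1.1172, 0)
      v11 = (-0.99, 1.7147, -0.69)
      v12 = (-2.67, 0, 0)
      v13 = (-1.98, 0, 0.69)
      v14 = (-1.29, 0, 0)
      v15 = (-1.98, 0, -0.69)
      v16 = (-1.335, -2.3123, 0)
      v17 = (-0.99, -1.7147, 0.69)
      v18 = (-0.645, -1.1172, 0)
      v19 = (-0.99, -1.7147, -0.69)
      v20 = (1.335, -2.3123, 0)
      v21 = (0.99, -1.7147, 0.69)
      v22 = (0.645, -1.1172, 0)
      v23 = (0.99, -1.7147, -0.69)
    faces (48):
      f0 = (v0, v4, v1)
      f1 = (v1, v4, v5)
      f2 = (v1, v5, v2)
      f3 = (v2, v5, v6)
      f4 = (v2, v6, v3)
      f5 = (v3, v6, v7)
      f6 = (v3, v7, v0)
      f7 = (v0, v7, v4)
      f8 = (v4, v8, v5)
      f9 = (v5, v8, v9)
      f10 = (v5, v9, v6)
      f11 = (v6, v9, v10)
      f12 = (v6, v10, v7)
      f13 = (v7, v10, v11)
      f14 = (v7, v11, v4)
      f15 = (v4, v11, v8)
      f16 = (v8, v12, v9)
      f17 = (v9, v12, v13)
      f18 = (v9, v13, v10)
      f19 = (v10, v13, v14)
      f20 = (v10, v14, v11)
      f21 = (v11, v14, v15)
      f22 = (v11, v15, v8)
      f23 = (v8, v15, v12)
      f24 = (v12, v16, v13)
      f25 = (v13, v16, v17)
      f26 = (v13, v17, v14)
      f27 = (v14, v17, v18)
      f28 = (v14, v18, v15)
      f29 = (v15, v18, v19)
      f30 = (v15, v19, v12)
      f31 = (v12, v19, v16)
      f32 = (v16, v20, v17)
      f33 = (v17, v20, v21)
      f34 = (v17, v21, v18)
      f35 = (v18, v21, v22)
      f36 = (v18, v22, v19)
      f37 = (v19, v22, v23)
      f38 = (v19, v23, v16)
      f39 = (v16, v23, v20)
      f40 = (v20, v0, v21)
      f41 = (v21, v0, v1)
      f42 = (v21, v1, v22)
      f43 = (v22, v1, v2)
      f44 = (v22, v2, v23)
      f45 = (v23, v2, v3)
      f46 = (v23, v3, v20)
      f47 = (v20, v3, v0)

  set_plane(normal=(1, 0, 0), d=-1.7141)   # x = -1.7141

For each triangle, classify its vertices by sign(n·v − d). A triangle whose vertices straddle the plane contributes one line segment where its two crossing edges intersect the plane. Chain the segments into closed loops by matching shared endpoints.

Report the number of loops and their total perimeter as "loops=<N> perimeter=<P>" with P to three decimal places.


Straddling triangles (14 of 48):
  (v8,v12,v9) [+-+] → (-1.7141, 1.65568, 0)–(-1.7141, 0.975644, 0.392602)  len=0.7852
  (v9,v12,v13) [+--] → (-1.7141, 0.975644, 0.392602)–(-1.7141, 0.460544, 0.69)  len=0.5948
  (v9,v13,v10) [+-+] → (-1.7141, 0.460544, 0.69)–(-1.7141, 0.222519, 0.552569)  len=0.2749
  (v10,v13,v14) [+-+] → (-1.7141, 0.222519, 0.552569)–(-1.7141, 0, 0.4241)  len=0.2569
  (v11,v14,v15) [++-] → (-1.7141, 0, -0.4241)–(-1.7141, 0.460544, -0.69)  len=0.5318
  (v11,v15,v8) [+-+] → (-1.7141, 0.460544, -0.69)–(-1.7141, 0.953241, -0.405549)  len=0.5689
  (v8,v15,v12) [+--] → (-1.7141, 0.953241, -0.405549)–(-1.7141, 1.65568, 0)  len=0.8111
  (v12,v16,v13) [-+-] → (-1.7141, -1.65568, 0)–(-1.7141, -0.953241, 0.405549)  len=0.8111
  (v13,v16,v17) [-++] → (-1.7141, -0.953241, 0.405549)–(-1.7141, -0.460544, 0.69)  len=0.5689
  (v13,v17,v14) [-++] → (-1.7141, -0.460544, 0.69)–(-1.7141, 0, 0.4241)  len=0.5318
  (v14,v18,v15) [++-] → (-1.7141, -0.222519, -0.552569)–(-1.7141, 0, -0.4241)  len=0.2569
  (v15,v18,v19) [-++] → (-1.7141, -0.222519, -0.552569)–(-1.7141, -0.460544, -0.69)  len=0.2749
  (v15,v19,v12) [-+-] → (-1.7141, -0.460544, -0.69)–(-1.7141, -0.975644, -0.392602)  len=0.5948
  (v12,v19,v16) [-++] → (-1.7141, -0.975644, -0.392602)–(-1.7141, -1.65568, 0)  len=0.7852

Chained into 1 loop(s):
  loop 1: 14 segments, perimeter = 7.6472
Total perimeter = 7.647

loops=1 perimeter=7.647


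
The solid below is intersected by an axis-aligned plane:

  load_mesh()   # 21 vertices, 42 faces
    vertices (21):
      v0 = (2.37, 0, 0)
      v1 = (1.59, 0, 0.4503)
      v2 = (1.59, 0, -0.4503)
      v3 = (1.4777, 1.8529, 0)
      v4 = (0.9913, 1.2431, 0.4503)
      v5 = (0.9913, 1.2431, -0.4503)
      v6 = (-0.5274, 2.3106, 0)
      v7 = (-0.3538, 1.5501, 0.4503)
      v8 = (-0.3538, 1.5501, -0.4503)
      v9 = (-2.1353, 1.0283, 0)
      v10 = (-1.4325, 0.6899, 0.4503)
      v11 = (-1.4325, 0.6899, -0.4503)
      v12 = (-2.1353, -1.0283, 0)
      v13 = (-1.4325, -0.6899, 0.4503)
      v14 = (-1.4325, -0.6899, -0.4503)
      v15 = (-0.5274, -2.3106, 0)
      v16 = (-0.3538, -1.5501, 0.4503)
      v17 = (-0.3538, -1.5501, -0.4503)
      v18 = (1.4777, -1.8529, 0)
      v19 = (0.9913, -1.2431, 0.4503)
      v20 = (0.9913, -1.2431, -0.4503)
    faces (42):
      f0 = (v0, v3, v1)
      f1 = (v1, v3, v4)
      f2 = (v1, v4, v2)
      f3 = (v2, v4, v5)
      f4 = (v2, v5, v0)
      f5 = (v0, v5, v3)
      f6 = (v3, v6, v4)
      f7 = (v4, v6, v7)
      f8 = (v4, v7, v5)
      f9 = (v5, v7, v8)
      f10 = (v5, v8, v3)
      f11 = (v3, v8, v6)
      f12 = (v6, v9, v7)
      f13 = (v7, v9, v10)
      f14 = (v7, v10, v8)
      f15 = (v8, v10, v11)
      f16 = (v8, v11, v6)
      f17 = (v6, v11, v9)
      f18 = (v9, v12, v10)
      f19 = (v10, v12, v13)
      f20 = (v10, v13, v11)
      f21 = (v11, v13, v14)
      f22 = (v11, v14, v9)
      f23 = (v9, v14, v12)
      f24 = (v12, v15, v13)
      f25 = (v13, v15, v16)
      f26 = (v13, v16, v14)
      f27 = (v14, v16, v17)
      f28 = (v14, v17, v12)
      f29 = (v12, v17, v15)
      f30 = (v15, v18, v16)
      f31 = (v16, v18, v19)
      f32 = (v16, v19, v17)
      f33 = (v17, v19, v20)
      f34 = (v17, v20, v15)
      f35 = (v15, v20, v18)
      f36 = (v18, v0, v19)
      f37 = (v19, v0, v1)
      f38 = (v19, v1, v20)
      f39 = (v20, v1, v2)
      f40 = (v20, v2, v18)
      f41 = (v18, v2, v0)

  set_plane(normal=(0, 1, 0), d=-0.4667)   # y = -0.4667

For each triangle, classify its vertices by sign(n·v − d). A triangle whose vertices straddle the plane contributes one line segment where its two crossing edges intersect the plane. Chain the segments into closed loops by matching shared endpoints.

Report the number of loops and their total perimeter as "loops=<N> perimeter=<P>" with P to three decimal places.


loops=2 perimeter=5.272

Straddling triangles (12 of 42):
  (v9,v12,v10) [+-+] → (-2.1353, -0.4667, 0)–(-1.90559, -0.4667, 0.147182)  len=0.2728
  (v10,v12,v13) [+--] → (-1.90559, -0.4667, 0.147182)–(-1.4325, -0.4667, 0.4503)  len=0.5619
  (v10,v13,v11) [+-+] → (-1.4325, -0.4667, 0.4503)–(-1.4325, -0.4667, 0.304617)  len=0.1457
  (v11,v13,v14) [+--] → (-1.4325, -0.4667, 0.304617)–(-1.4325, -0.4667, -0.4503)  len=0.7549
  (v11,v14,v9) [+-+] → (-1.4325, -0.4667, -0.4503)–(-1.5238, -0.4667, -0.391805)  len=0.1084
  (v9,v14,v12) [+--] → (-1.5238, -0.4667, -0.391805)–(-2.1353, -0.4667, 0)  len=0.7263
  (v18,v0,v19) [-+-] → (2.14525, -0.4667, 0)–(1.85239, -0.4667, 0.169057)  len=0.3382
  (v19,v0,v1) [-++] → (1.85239, -0.4667, 0.169057)–(1.36523, -0.4667, 0.4503)  len=0.5625
  (v19,v1,v20) [-+-] → (1.36523, -0.4667, 0.4503)–(1.36523, -0.4667, 0.112186)  len=0.3381
  (v20,v1,v2) [-++] → (1.36523, -0.4667, 0.112186)–(1.36523, -0.4667, -0.4503)  len=0.5625
  (v20,v2,v18) [-+-] → (1.36523, -0.4667, -0.4503)–(1.56171, -0.4667, -0.33688)  len=0.2269
  (v18,v2,v0) [-++] → (1.56171, -0.4667, -0.33688)–(2.14525, -0.4667, 0)  len=0.6738

Chained into 2 loop(s):
  loop 1: 6 segments, perimeter = 2.5700
  loop 2: 6 segments, perimeter = 2.7019
Total perimeter = 5.272


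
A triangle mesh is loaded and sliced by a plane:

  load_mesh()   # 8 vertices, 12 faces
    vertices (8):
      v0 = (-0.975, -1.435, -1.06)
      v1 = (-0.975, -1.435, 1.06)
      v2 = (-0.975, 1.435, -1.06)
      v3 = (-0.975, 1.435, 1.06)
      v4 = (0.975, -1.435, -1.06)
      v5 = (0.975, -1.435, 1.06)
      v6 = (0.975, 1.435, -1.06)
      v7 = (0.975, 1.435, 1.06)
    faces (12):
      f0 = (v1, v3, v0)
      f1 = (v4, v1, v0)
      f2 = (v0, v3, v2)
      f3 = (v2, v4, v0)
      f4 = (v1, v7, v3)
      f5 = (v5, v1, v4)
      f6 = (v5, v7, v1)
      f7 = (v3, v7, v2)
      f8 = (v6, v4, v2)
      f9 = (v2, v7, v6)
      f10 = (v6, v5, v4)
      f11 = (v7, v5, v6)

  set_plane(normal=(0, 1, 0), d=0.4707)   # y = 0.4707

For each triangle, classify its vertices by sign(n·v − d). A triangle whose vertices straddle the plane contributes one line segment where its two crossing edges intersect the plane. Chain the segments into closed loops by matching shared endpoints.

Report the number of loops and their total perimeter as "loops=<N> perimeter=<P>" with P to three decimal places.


loops=1 perimeter=8.140

Straddling triangles (8 of 12):
  (v1,v3,v0) [-+-] → (-0.975, 0.4707, 1.06)–(-0.975, 0.4707, 0.347695)  len=0.7123
  (v0,v3,v2) [-++] → (-0.975, 0.4707, 0.347695)–(-0.975, 0.4707, -1.06)  len=1.4077
  (v2,v4,v0) [+--] → (-0.319814, 0.4707, -1.06)–(-0.975, 0.4707, -1.06)  len=0.6552
  (v1,v7,v3) [-++] → (0.319814, 0.4707, 1.06)–(-0.975, 0.4707, 1.06)  len=1.2948
  (v5,v7,v1) [-+-] → (0.975, 0.4707, 1.06)–(0.319814, 0.4707, 1.06)  len=0.6552
  (v6,v4,v2) [+-+] → (0.975, 0.4707, -1.06)–(-0.319814, 0.4707, -1.06)  len=1.2948
  (v6,v5,v4) [+--] → (0.975, 0.4707, -0.347695)–(0.975, 0.4707, -1.06)  len=0.7123
  (v7,v5,v6) [+-+] → (0.975, 0.4707, 1.06)–(0.975, 0.4707, -0.347695)  len=1.4077

Chained into 1 loop(s):
  loop 1: 8 segments, perimeter = 8.1400
Total perimeter = 8.140
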